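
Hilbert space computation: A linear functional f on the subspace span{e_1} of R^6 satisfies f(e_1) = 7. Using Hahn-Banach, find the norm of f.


The norm of f is given by ||f|| = sup_{||x||=1} |f(x)|.
On span{e_1}, ||e_1|| = 1, so ||f|| = |f(e_1)| / ||e_1||
= |7| / 1 = 7.0000

7.0000


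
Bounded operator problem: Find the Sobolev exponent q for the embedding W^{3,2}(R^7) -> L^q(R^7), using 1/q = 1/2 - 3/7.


Using the Sobolev embedding formula: 1/q = 1/p - k/n
1/q = 1/2 - 3/7 = 1/14
q = 1/(1/14) = 14

14.0000


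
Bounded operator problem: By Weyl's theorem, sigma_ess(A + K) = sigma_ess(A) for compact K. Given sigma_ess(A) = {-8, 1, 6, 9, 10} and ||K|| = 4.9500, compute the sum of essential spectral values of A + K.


By Weyl's theorem, the essential spectrum is invariant under compact perturbations.
sigma_ess(A + K) = sigma_ess(A) = {-8, 1, 6, 9, 10}
Sum = -8 + 1 + 6 + 9 + 10 = 18

18


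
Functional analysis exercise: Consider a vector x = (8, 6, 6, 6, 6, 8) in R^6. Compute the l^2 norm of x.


The l^2 norm = (sum |x_i|^2)^(1/2)
Sum of 2th powers = 64 + 36 + 36 + 36 + 36 + 64 = 272
||x||_2 = (272)^(1/2) = 16.4924

16.4924


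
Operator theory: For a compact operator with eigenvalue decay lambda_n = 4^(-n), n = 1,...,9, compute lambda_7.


The eigenvalue formula gives lambda_7 = 1/4^7
= 1/16384
= 6.1035e-05

6.1035e-05


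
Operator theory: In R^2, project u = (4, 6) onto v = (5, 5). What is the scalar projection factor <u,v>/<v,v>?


Computing <u,v> = 4*5 + 6*5 = 50
Computing <v,v> = 5^2 + 5^2 = 50
Projection coefficient = 50/50 = 1.0000

1.0000


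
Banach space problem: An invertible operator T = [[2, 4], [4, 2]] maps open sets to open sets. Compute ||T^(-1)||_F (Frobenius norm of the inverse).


det(T) = 2*2 - 4*4 = -12
T^(-1) = (1/-12) * [[2, -4], [-4, 2]] = [[-0.1667, 0.3333], [0.3333, -0.1667]]
||T^(-1)||_F^2 = (-0.1667)^2 + 0.3333^2 + 0.3333^2 + (-0.1667)^2 = 0.2778
||T^(-1)||_F = sqrt(0.2778) = 0.5270

0.5270


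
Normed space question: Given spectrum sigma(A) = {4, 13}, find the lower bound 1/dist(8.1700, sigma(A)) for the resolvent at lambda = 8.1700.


dist(8.1700, {4, 13}) = min(|8.1700 - 4|, |8.1700 - 13|)
= min(4.1700, 4.8300) = 4.1700
Resolvent bound = 1/4.1700 = 0.2398

0.2398


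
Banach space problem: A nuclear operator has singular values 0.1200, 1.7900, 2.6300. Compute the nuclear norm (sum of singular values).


The nuclear norm is the sum of all singular values.
||T||_1 = 0.1200 + 1.7900 + 2.6300
= 4.5400

4.5400


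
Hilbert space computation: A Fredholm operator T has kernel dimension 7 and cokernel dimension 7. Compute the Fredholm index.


The Fredholm index is defined as ind(T) = dim(ker T) - dim(coker T)
= 7 - 7
= 0

0


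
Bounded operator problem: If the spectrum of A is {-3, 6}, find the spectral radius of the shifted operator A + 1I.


Spectrum of A + 1I = {-2, 7}
Spectral radius = max |lambda| over the shifted spectrum
= max(2, 7) = 7

7


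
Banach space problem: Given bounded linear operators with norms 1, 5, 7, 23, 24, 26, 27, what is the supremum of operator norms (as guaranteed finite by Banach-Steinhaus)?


By the Uniform Boundedness Principle, the supremum of norms is finite.
sup_k ||T_k|| = max(1, 5, 7, 23, 24, 26, 27) = 27

27


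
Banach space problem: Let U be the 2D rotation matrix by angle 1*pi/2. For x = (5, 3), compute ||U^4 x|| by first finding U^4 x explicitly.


U is a rotation by theta = 1*pi/2
U^4 = rotation by 4*theta = 4*pi/2 = 0*pi/2 (mod 2*pi)
cos(0*pi/2) = 1.0000, sin(0*pi/2) = 0.0000
U^4 x = (1.0000 * 5 - 0.0000 * 3, 0.0000 * 5 + 1.0000 * 3)
= (5.0000, 3.0000)
||U^4 x|| = sqrt(5.0000^2 + 3.0000^2) = sqrt(34.0000) = 5.8310

5.8310


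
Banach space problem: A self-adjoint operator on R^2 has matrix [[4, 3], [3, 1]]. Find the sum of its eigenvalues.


For a self-adjoint (symmetric) matrix, the eigenvalues are real.
The sum of eigenvalues equals the trace of the matrix.
trace = 4 + 1 = 5

5


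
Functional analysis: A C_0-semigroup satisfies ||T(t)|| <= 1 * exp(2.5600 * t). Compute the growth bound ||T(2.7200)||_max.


||T(2.7200)|| <= 1 * exp(2.5600 * 2.7200)
= 1 * exp(6.9632)
= 1 * 1057.0106
= 1057.0106

1057.0106


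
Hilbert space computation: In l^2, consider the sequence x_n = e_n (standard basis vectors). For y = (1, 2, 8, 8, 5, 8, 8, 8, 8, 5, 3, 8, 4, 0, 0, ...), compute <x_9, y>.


x_9 = e_9 is the standard basis vector with 1 in position 9.
<x_9, y> = y_9 = 8
As n -> infinity, <x_n, y> -> 0, confirming weak convergence of (x_n) to 0.

8


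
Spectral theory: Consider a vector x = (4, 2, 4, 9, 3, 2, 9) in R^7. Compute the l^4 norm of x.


The l^4 norm = (sum |x_i|^4)^(1/4)
Sum of 4th powers = 256 + 16 + 256 + 6561 + 81 + 16 + 6561 = 13747
||x||_4 = (13747)^(1/4) = 10.8281

10.8281


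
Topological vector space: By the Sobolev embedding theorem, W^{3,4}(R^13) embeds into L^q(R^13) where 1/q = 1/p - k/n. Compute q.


Using the Sobolev embedding formula: 1/q = 1/p - k/n
1/q = 1/4 - 3/13 = 1/52
q = 1/(1/52) = 52

52.0000


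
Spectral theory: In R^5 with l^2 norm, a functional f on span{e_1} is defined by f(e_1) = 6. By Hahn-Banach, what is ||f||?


The norm of f is given by ||f|| = sup_{||x||=1} |f(x)|.
On span{e_1}, ||e_1|| = 1, so ||f|| = |f(e_1)| / ||e_1||
= |6| / 1 = 6.0000

6.0000


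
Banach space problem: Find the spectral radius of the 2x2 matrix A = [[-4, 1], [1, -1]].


For a 2x2 matrix, eigenvalues satisfy lambda^2 - (trace)*lambda + det = 0
trace = -4 + -1 = -5
det = -4*-1 - 1*1 = 3
discriminant = (-5)^2 - 4*(3) = 13
spectral radius = max |eigenvalue| = 4.3028

4.3028


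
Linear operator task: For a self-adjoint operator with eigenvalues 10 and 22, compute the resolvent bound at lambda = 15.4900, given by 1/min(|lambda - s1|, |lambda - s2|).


dist(15.4900, {10, 22}) = min(|15.4900 - 10|, |15.4900 - 22|)
= min(5.4900, 6.5100) = 5.4900
Resolvent bound = 1/5.4900 = 0.1821

0.1821


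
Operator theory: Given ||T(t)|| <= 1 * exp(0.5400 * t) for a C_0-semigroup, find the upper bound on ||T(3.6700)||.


||T(3.6700)|| <= 1 * exp(0.5400 * 3.6700)
= 1 * exp(1.9818)
= 1 * 7.2558
= 7.2558

7.2558


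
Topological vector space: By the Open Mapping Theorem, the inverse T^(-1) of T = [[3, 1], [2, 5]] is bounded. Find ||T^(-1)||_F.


det(T) = 3*5 - 1*2 = 13
T^(-1) = (1/13) * [[5, -1], [-2, 3]] = [[0.3846, -0.0769], [-0.1538, 0.2308]]
||T^(-1)||_F^2 = 0.3846^2 + (-0.0769)^2 + (-0.1538)^2 + 0.2308^2 = 0.2308
||T^(-1)||_F = sqrt(0.2308) = 0.4804

0.4804


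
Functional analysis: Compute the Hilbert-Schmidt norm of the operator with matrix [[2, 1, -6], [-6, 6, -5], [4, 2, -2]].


The Hilbert-Schmidt norm is sqrt(sum of squares of all entries).
Sum of squares = 2^2 + 1^2 + (-6)^2 + (-6)^2 + 6^2 + (-5)^2 + 4^2 + 2^2 + (-2)^2
= 4 + 1 + 36 + 36 + 36 + 25 + 16 + 4 + 4 = 162
||T||_HS = sqrt(162) = 12.7279

12.7279


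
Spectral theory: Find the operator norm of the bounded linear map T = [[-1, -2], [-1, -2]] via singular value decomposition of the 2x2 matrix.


A^T A = [[2, 4], [4, 8]]
trace(A^T A) = 10, det(A^T A) = 0
discriminant = 10^2 - 4*0 = 100
Largest eigenvalue of A^T A = (trace + sqrt(disc))/2 = 10.0000
||T|| = sqrt(10.0000) = 3.1623

3.1623


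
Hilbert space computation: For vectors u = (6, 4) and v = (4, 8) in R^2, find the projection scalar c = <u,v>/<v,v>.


Computing <u,v> = 6*4 + 4*8 = 56
Computing <v,v> = 4^2 + 8^2 = 80
Projection coefficient = 56/80 = 0.7000

0.7000


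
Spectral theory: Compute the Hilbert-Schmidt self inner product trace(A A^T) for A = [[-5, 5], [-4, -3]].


trace(A * A^T) = sum of squares of all entries
= (-5)^2 + 5^2 + (-4)^2 + (-3)^2
= 25 + 25 + 16 + 9
= 75

75


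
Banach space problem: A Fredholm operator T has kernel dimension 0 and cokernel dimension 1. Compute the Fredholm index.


The Fredholm index is defined as ind(T) = dim(ker T) - dim(coker T)
= 0 - 1
= -1

-1


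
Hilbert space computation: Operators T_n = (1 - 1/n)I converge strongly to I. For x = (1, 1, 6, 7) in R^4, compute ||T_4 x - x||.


T_4 x - x = (1 - 1/4)x - x = -x/4
||x|| = sqrt(87) = 9.3274
||T_4 x - x|| = ||x||/4 = 9.3274/4 = 2.3318

2.3318


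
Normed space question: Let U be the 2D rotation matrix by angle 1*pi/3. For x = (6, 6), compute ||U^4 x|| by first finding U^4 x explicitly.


U is a rotation by theta = 1*pi/3
U^4 = rotation by 4*theta = 4*pi/3
cos(4*pi/3) = -0.5000, sin(4*pi/3) = -0.8660
U^4 x = (-0.5000 * 6 - -0.8660 * 6, -0.8660 * 6 + -0.5000 * 6)
= (2.1962, -8.1962)
||U^4 x|| = sqrt(2.1962^2 + (-8.1962)^2) = sqrt(72.0000) = 8.4853

8.4853


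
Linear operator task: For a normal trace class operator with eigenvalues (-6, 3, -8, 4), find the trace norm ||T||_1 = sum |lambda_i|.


For a normal operator, singular values equal |eigenvalues|.
Trace norm = sum |lambda_i| = 6 + 3 + 8 + 4
= 21

21


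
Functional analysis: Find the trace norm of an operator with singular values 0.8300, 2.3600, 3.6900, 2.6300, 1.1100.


The nuclear norm is the sum of all singular values.
||T||_1 = 0.8300 + 2.3600 + 3.6900 + 2.6300 + 1.1100
= 10.6200

10.6200


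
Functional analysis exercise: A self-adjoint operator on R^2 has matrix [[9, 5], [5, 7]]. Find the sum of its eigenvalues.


For a self-adjoint (symmetric) matrix, the eigenvalues are real.
The sum of eigenvalues equals the trace of the matrix.
trace = 9 + 7 = 16

16


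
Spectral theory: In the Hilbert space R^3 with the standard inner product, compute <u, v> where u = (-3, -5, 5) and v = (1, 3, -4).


Computing the standard inner product <u, v> = sum u_i * v_i
= -3*1 + -5*3 + 5*-4
= -3 + -15 + -20
= -38

-38


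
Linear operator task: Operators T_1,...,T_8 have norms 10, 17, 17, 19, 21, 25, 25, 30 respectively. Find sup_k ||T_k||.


By the Uniform Boundedness Principle, the supremum of norms is finite.
sup_k ||T_k|| = max(10, 17, 17, 19, 21, 25, 25, 30) = 30

30


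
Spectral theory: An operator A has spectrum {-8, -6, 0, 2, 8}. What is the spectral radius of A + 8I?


Spectrum of A + 8I = {0, 2, 8, 10, 16}
Spectral radius = max |lambda| over the shifted spectrum
= max(0, 2, 8, 10, 16) = 16

16


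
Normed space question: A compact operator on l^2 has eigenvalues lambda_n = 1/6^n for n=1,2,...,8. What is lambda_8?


The eigenvalue formula gives lambda_8 = 1/6^8
= 1/1679616
= 5.9537e-07

5.9537e-07


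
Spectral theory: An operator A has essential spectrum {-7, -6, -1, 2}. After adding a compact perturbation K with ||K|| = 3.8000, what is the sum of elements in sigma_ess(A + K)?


By Weyl's theorem, the essential spectrum is invariant under compact perturbations.
sigma_ess(A + K) = sigma_ess(A) = {-7, -6, -1, 2}
Sum = -7 + -6 + -1 + 2 = -12

-12


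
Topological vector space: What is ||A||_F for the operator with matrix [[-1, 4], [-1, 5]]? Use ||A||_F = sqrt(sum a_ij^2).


||A||_F^2 = sum a_ij^2
= (-1)^2 + 4^2 + (-1)^2 + 5^2
= 1 + 16 + 1 + 25 = 43
||A||_F = sqrt(43) = 6.5574

6.5574


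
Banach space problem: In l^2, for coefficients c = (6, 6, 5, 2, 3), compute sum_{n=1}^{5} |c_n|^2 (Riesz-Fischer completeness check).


sum |c_n|^2 = 6^2 + 6^2 + 5^2 + 2^2 + 3^2
= 36 + 36 + 25 + 4 + 9
= 110

110


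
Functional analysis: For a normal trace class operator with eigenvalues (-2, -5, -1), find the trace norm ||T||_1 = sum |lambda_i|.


For a normal operator, singular values equal |eigenvalues|.
Trace norm = sum |lambda_i| = 2 + 5 + 1
= 8

8


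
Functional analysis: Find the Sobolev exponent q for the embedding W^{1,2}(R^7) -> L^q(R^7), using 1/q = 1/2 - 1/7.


Using the Sobolev embedding formula: 1/q = 1/p - k/n
1/q = 1/2 - 1/7 = 5/14
q = 1/(5/14) = 14/5 = 2.8000

2.8000


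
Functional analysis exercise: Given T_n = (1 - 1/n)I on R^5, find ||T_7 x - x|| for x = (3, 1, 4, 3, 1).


T_7 x - x = (1 - 1/7)x - x = -x/7
||x|| = sqrt(36) = 6.0000
||T_7 x - x|| = ||x||/7 = 6.0000/7 = 0.8571

0.8571


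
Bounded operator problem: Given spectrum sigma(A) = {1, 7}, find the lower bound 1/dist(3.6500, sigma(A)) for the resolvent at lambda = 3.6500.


dist(3.6500, {1, 7}) = min(|3.6500 - 1|, |3.6500 - 7|)
= min(2.6500, 3.3500) = 2.6500
Resolvent bound = 1/2.6500 = 0.3774

0.3774


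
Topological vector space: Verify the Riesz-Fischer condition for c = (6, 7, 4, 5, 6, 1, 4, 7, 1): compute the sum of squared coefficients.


sum |c_n|^2 = 6^2 + 7^2 + 4^2 + 5^2 + 6^2 + 1^2 + 4^2 + 7^2 + 1^2
= 36 + 49 + 16 + 25 + 36 + 1 + 16 + 49 + 1
= 229

229


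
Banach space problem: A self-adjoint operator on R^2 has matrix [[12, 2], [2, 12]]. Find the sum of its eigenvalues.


For a self-adjoint (symmetric) matrix, the eigenvalues are real.
The sum of eigenvalues equals the trace of the matrix.
trace = 12 + 12 = 24

24


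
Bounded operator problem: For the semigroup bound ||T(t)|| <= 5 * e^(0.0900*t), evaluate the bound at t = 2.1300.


||T(2.1300)|| <= 5 * exp(0.0900 * 2.1300)
= 5 * exp(0.1917)
= 5 * 1.2113
= 6.0565

6.0565


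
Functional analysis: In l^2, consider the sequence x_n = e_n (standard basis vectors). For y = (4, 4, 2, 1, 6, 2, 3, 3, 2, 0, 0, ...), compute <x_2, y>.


x_2 = e_2 is the standard basis vector with 1 in position 2.
<x_2, y> = y_2 = 4
As n -> infinity, <x_n, y> -> 0, confirming weak convergence of (x_n) to 0.

4


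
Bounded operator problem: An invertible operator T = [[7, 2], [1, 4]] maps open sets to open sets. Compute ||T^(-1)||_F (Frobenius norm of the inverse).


det(T) = 7*4 - 2*1 = 26
T^(-1) = (1/26) * [[4, -2], [-1, 7]] = [[0.1538, -0.0769], [-0.0385, 0.2692]]
||T^(-1)||_F^2 = 0.1538^2 + (-0.0769)^2 + (-0.0385)^2 + 0.2692^2 = 0.1036
||T^(-1)||_F = sqrt(0.1036) = 0.3218

0.3218


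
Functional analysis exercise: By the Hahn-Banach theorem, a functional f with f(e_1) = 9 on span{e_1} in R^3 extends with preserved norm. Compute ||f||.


The norm of f is given by ||f|| = sup_{||x||=1} |f(x)|.
On span{e_1}, ||e_1|| = 1, so ||f|| = |f(e_1)| / ||e_1||
= |9| / 1 = 9.0000

9.0000


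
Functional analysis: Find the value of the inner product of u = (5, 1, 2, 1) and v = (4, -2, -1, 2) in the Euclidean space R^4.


Computing the standard inner product <u, v> = sum u_i * v_i
= 5*4 + 1*-2 + 2*-1 + 1*2
= 20 + -2 + -2 + 2
= 18

18


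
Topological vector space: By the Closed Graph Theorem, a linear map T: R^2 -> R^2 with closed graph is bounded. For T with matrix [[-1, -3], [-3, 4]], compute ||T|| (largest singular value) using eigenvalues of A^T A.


A^T A = [[10, -9], [-9, 25]]
trace(A^T A) = 35, det(A^T A) = 169
discriminant = 35^2 - 4*169 = 549
Largest eigenvalue of A^T A = (trace + sqrt(disc))/2 = 29.2154
||T|| = sqrt(29.2154) = 5.4051

5.4051


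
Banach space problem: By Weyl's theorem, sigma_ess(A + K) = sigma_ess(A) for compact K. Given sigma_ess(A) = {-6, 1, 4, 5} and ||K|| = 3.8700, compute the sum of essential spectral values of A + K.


By Weyl's theorem, the essential spectrum is invariant under compact perturbations.
sigma_ess(A + K) = sigma_ess(A) = {-6, 1, 4, 5}
Sum = -6 + 1 + 4 + 5 = 4

4


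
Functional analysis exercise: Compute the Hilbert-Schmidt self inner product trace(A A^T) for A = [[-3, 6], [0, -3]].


trace(A * A^T) = sum of squares of all entries
= (-3)^2 + 6^2 + 0^2 + (-3)^2
= 9 + 36 + 0 + 9
= 54

54


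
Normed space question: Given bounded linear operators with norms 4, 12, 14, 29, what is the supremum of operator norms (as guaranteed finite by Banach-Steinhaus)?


By the Uniform Boundedness Principle, the supremum of norms is finite.
sup_k ||T_k|| = max(4, 12, 14, 29) = 29

29


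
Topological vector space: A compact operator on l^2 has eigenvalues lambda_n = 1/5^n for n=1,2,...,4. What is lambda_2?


The eigenvalue formula gives lambda_2 = 1/5^2
= 1/25
= 0.0400

0.0400


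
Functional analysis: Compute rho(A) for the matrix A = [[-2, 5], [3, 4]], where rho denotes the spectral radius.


For a 2x2 matrix, eigenvalues satisfy lambda^2 - (trace)*lambda + det = 0
trace = -2 + 4 = 2
det = -2*4 - 5*3 = -23
discriminant = 2^2 - 4*(-23) = 96
spectral radius = max |eigenvalue| = 5.8990

5.8990


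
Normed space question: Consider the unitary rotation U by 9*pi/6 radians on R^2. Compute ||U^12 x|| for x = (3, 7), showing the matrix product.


U is a rotation by theta = 9*pi/6
U^12 = rotation by 12*theta = 108*pi/6 = 0*pi/6 (mod 2*pi)
cos(0*pi/6) = 1.0000, sin(0*pi/6) = 0.0000
U^12 x = (1.0000 * 3 - 0.0000 * 7, 0.0000 * 3 + 1.0000 * 7)
= (3.0000, 7.0000)
||U^12 x|| = sqrt(3.0000^2 + 7.0000^2) = sqrt(58.0000) = 7.6158

7.6158


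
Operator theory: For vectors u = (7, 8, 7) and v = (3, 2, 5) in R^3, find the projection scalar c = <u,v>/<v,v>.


Computing <u,v> = 7*3 + 8*2 + 7*5 = 72
Computing <v,v> = 3^2 + 2^2 + 5^2 = 38
Projection coefficient = 72/38 = 1.8947

1.8947


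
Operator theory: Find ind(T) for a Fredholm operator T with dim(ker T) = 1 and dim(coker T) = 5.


The Fredholm index is defined as ind(T) = dim(ker T) - dim(coker T)
= 1 - 5
= -4

-4


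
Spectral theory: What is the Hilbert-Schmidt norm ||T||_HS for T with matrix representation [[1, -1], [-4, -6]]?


The Hilbert-Schmidt norm is sqrt(sum of squares of all entries).
Sum of squares = 1^2 + (-1)^2 + (-4)^2 + (-6)^2
= 1 + 1 + 16 + 36 = 54
||T||_HS = sqrt(54) = 7.3485

7.3485


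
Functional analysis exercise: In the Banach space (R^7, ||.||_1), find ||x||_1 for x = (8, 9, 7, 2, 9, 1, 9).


The l^1 norm equals the sum of absolute values of all components.
||x||_1 = 8 + 9 + 7 + 2 + 9 + 1 + 9
= 45

45.0000


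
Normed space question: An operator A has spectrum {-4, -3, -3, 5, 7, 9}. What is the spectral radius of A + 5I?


Spectrum of A + 5I = {1, 2, 2, 10, 12, 14}
Spectral radius = max |lambda| over the shifted spectrum
= max(1, 2, 2, 10, 12, 14) = 14

14


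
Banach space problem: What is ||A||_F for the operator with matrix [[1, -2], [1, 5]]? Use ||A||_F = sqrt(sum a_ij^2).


||A||_F^2 = sum a_ij^2
= 1^2 + (-2)^2 + 1^2 + 5^2
= 1 + 4 + 1 + 25 = 31
||A||_F = sqrt(31) = 5.5678

5.5678


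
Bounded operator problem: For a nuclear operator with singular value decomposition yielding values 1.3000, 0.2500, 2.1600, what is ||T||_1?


The nuclear norm is the sum of all singular values.
||T||_1 = 1.3000 + 0.2500 + 2.1600
= 3.7100

3.7100


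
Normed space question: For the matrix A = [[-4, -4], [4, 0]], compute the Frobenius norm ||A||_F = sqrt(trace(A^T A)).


||A||_F^2 = sum a_ij^2
= (-4)^2 + (-4)^2 + 4^2 + 0^2
= 16 + 16 + 16 + 0 = 48
||A||_F = sqrt(48) = 6.9282

6.9282


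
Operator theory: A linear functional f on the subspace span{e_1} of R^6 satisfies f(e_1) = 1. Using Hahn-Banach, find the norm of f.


The norm of f is given by ||f|| = sup_{||x||=1} |f(x)|.
On span{e_1}, ||e_1|| = 1, so ||f|| = |f(e_1)| / ||e_1||
= |1| / 1 = 1.0000

1.0000


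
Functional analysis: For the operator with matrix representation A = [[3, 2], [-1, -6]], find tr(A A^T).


trace(A * A^T) = sum of squares of all entries
= 3^2 + 2^2 + (-1)^2 + (-6)^2
= 9 + 4 + 1 + 36
= 50

50


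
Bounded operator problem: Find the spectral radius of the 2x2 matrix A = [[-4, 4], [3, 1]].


For a 2x2 matrix, eigenvalues satisfy lambda^2 - (trace)*lambda + det = 0
trace = -4 + 1 = -3
det = -4*1 - 4*3 = -16
discriminant = (-3)^2 - 4*(-16) = 73
spectral radius = max |eigenvalue| = 5.7720

5.7720


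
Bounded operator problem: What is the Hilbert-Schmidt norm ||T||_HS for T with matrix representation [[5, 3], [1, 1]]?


The Hilbert-Schmidt norm is sqrt(sum of squares of all entries).
Sum of squares = 5^2 + 3^2 + 1^2 + 1^2
= 25 + 9 + 1 + 1 = 36
||T||_HS = sqrt(36) = 6.0000

6.0000


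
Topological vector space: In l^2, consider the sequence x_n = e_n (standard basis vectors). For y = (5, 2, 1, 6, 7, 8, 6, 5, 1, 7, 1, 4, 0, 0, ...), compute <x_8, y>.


x_8 = e_8 is the standard basis vector with 1 in position 8.
<x_8, y> = y_8 = 5
As n -> infinity, <x_n, y> -> 0, confirming weak convergence of (x_n) to 0.

5


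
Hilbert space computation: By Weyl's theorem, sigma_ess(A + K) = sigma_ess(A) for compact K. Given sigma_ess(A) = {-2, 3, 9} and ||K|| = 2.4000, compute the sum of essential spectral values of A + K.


By Weyl's theorem, the essential spectrum is invariant under compact perturbations.
sigma_ess(A + K) = sigma_ess(A) = {-2, 3, 9}
Sum = -2 + 3 + 9 = 10

10


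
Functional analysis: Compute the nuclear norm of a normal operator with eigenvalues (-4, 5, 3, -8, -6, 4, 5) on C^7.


For a normal operator, singular values equal |eigenvalues|.
Trace norm = sum |lambda_i| = 4 + 5 + 3 + 8 + 6 + 4 + 5
= 35

35


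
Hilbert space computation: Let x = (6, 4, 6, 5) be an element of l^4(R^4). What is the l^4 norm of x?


The l^4 norm = (sum |x_i|^4)^(1/4)
Sum of 4th powers = 1296 + 256 + 1296 + 625 = 3473
||x||_4 = (3473)^(1/4) = 7.6767

7.6767


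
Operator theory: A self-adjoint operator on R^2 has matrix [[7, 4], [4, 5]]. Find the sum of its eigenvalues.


For a self-adjoint (symmetric) matrix, the eigenvalues are real.
The sum of eigenvalues equals the trace of the matrix.
trace = 7 + 5 = 12

12


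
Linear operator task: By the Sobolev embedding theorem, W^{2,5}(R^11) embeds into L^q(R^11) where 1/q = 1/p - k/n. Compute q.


Using the Sobolev embedding formula: 1/q = 1/p - k/n
1/q = 1/5 - 2/11 = 1/55
q = 1/(1/55) = 55

55.0000


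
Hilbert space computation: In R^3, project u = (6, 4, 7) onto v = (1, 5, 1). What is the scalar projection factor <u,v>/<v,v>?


Computing <u,v> = 6*1 + 4*5 + 7*1 = 33
Computing <v,v> = 1^2 + 5^2 + 1^2 = 27
Projection coefficient = 33/27 = 1.2222

1.2222


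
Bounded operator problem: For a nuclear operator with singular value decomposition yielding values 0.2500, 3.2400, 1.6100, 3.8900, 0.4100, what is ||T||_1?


The nuclear norm is the sum of all singular values.
||T||_1 = 0.2500 + 3.2400 + 1.6100 + 3.8900 + 0.4100
= 9.4000

9.4000


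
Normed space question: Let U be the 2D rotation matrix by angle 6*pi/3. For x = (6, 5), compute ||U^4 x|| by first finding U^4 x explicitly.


U is a rotation by theta = 6*pi/3
U^4 = rotation by 4*theta = 24*pi/3 = 0*pi/3 (mod 2*pi)
cos(0*pi/3) = 1.0000, sin(0*pi/3) = 0.0000
U^4 x = (1.0000 * 6 - 0.0000 * 5, 0.0000 * 6 + 1.0000 * 5)
= (6.0000, 5.0000)
||U^4 x|| = sqrt(6.0000^2 + 5.0000^2) = sqrt(61.0000) = 7.8102

7.8102


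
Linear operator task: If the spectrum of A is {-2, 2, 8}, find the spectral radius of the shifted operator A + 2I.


Spectrum of A + 2I = {0, 4, 10}
Spectral radius = max |lambda| over the shifted spectrum
= max(0, 4, 10) = 10

10


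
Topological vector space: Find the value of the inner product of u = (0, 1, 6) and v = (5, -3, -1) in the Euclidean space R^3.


Computing the standard inner product <u, v> = sum u_i * v_i
= 0*5 + 1*-3 + 6*-1
= 0 + -3 + -6
= -9

-9


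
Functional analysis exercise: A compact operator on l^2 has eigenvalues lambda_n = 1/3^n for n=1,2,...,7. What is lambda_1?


The eigenvalue formula gives lambda_1 = 1/3^1
= 1/3
= 0.3333

0.3333


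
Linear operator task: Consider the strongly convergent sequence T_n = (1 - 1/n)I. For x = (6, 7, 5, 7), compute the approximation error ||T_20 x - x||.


T_20 x - x = (1 - 1/20)x - x = -x/20
||x|| = sqrt(159) = 12.6095
||T_20 x - x|| = ||x||/20 = 12.6095/20 = 0.6305

0.6305


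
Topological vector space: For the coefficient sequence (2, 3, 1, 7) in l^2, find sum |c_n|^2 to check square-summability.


sum |c_n|^2 = 2^2 + 3^2 + 1^2 + 7^2
= 4 + 9 + 1 + 49
= 63

63


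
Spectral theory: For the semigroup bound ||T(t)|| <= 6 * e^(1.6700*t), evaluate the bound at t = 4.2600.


||T(4.2600)|| <= 6 * exp(1.6700 * 4.2600)
= 6 * exp(7.1142)
= 6 * 1229.2998
= 7375.7987

7375.7987


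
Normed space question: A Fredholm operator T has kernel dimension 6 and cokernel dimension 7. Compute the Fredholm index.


The Fredholm index is defined as ind(T) = dim(ker T) - dim(coker T)
= 6 - 7
= -1

-1


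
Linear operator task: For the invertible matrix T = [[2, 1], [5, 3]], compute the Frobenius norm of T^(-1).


det(T) = 2*3 - 1*5 = 1
T^(-1) = (1/1) * [[3, -1], [-5, 2]] = [[3.0000, -1.0000], [-5.0000, 2.0000]]
||T^(-1)||_F^2 = 3.0000^2 + (-1.0000)^2 + (-5.0000)^2 + 2.0000^2 = 39.0000
||T^(-1)||_F = sqrt(39.0000) = 6.2450

6.2450


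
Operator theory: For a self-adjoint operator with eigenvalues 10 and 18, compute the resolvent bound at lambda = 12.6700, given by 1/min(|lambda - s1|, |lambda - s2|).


dist(12.6700, {10, 18}) = min(|12.6700 - 10|, |12.6700 - 18|)
= min(2.6700, 5.3300) = 2.6700
Resolvent bound = 1/2.6700 = 0.3745

0.3745


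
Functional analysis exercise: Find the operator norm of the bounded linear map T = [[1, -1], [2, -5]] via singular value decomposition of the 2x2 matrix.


A^T A = [[5, -11], [-11, 26]]
trace(A^T A) = 31, det(A^T A) = 9
discriminant = 31^2 - 4*9 = 925
Largest eigenvalue of A^T A = (trace + sqrt(disc))/2 = 30.7069
||T|| = sqrt(30.7069) = 5.5414

5.5414


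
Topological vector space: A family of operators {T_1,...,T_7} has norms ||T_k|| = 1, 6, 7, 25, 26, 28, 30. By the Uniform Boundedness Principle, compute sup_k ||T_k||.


By the Uniform Boundedness Principle, the supremum of norms is finite.
sup_k ||T_k|| = max(1, 6, 7, 25, 26, 28, 30) = 30

30


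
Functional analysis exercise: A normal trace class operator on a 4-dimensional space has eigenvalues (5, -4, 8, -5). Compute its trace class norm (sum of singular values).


For a normal operator, singular values equal |eigenvalues|.
Trace norm = sum |lambda_i| = 5 + 4 + 8 + 5
= 22

22


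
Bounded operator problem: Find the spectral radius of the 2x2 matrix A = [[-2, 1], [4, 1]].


For a 2x2 matrix, eigenvalues satisfy lambda^2 - (trace)*lambda + det = 0
trace = -2 + 1 = -1
det = -2*1 - 1*4 = -6
discriminant = (-1)^2 - 4*(-6) = 25
spectral radius = max |eigenvalue| = 3.0000

3.0000


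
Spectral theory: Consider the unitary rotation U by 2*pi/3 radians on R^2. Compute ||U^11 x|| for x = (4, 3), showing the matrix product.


U is a rotation by theta = 2*pi/3
U^11 = rotation by 11*theta = 22*pi/3 = 4*pi/3 (mod 2*pi)
cos(4*pi/3) = -0.5000, sin(4*pi/3) = -0.8660
U^11 x = (-0.5000 * 4 - -0.8660 * 3, -0.8660 * 4 + -0.5000 * 3)
= (0.5981, -4.9641)
||U^11 x|| = sqrt(0.5981^2 + (-4.9641)^2) = sqrt(25.0000) = 5.0000

5.0000


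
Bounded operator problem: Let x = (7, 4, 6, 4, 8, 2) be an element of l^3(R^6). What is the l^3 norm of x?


The l^3 norm = (sum |x_i|^3)^(1/3)
Sum of 3th powers = 343 + 64 + 216 + 64 + 512 + 8 = 1207
||x||_3 = (1207)^(1/3) = 10.6472

10.6472


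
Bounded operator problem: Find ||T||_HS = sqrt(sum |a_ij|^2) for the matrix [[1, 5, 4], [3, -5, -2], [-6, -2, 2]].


The Hilbert-Schmidt norm is sqrt(sum of squares of all entries).
Sum of squares = 1^2 + 5^2 + 4^2 + 3^2 + (-5)^2 + (-2)^2 + (-6)^2 + (-2)^2 + 2^2
= 1 + 25 + 16 + 9 + 25 + 4 + 36 + 4 + 4 = 124
||T||_HS = sqrt(124) = 11.1355

11.1355


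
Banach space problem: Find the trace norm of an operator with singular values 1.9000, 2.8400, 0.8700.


The nuclear norm is the sum of all singular values.
||T||_1 = 1.9000 + 2.8400 + 0.8700
= 5.6100

5.6100


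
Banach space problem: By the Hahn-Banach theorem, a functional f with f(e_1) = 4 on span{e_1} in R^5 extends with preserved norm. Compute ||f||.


The norm of f is given by ||f|| = sup_{||x||=1} |f(x)|.
On span{e_1}, ||e_1|| = 1, so ||f|| = |f(e_1)| / ||e_1||
= |4| / 1 = 4.0000

4.0000


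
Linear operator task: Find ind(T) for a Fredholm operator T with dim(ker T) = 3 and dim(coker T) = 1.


The Fredholm index is defined as ind(T) = dim(ker T) - dim(coker T)
= 3 - 1
= 2

2


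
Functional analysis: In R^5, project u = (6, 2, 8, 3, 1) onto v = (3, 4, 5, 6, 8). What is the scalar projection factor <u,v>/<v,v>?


Computing <u,v> = 6*3 + 2*4 + 8*5 + 3*6 + 1*8 = 92
Computing <v,v> = 3^2 + 4^2 + 5^2 + 6^2 + 8^2 = 150
Projection coefficient = 92/150 = 0.6133

0.6133


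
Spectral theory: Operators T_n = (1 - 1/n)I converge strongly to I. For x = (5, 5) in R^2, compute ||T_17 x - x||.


T_17 x - x = (1 - 1/17)x - x = -x/17
||x|| = sqrt(50) = 7.0711
||T_17 x - x|| = ||x||/17 = 7.0711/17 = 0.4159

0.4159


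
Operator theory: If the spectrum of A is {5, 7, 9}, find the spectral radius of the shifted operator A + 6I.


Spectrum of A + 6I = {11, 13, 15}
Spectral radius = max |lambda| over the shifted spectrum
= max(11, 13, 15) = 15

15


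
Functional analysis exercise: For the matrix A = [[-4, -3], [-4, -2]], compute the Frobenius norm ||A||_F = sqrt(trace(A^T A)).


||A||_F^2 = sum a_ij^2
= (-4)^2 + (-3)^2 + (-4)^2 + (-2)^2
= 16 + 9 + 16 + 4 = 45
||A||_F = sqrt(45) = 6.7082

6.7082


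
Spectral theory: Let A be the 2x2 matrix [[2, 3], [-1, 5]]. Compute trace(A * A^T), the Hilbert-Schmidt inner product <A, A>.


trace(A * A^T) = sum of squares of all entries
= 2^2 + 3^2 + (-1)^2 + 5^2
= 4 + 9 + 1 + 25
= 39

39


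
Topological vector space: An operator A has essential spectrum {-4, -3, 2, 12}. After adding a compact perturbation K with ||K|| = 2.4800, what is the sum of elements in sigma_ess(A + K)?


By Weyl's theorem, the essential spectrum is invariant under compact perturbations.
sigma_ess(A + K) = sigma_ess(A) = {-4, -3, 2, 12}
Sum = -4 + -3 + 2 + 12 = 7

7


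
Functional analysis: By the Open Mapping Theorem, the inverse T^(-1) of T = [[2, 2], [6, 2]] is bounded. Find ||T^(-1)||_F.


det(T) = 2*2 - 2*6 = -8
T^(-1) = (1/-8) * [[2, -2], [-6, 2]] = [[-0.2500, 0.2500], [0.7500, -0.2500]]
||T^(-1)||_F^2 = (-0.2500)^2 + 0.2500^2 + 0.7500^2 + (-0.2500)^2 = 0.7500
||T^(-1)||_F = sqrt(0.7500) = 0.8660

0.8660


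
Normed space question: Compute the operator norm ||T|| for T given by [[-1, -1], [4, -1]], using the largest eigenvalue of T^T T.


A^T A = [[17, -3], [-3, 2]]
trace(A^T A) = 19, det(A^T A) = 25
discriminant = 19^2 - 4*25 = 261
Largest eigenvalue of A^T A = (trace + sqrt(disc))/2 = 17.5777
||T|| = sqrt(17.5777) = 4.1926

4.1926


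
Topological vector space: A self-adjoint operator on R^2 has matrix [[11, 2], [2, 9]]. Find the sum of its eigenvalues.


For a self-adjoint (symmetric) matrix, the eigenvalues are real.
The sum of eigenvalues equals the trace of the matrix.
trace = 11 + 9 = 20

20


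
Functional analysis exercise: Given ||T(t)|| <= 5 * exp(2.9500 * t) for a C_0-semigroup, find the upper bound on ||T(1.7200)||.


||T(1.7200)|| <= 5 * exp(2.9500 * 1.7200)
= 5 * exp(5.0740)
= 5 * 159.8123
= 799.0615

799.0615


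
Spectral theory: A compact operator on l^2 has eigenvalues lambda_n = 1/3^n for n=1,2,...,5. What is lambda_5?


The eigenvalue formula gives lambda_5 = 1/3^5
= 1/243
= 0.0041

0.0041


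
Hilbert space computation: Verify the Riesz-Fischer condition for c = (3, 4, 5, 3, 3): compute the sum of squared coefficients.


sum |c_n|^2 = 3^2 + 4^2 + 5^2 + 3^2 + 3^2
= 9 + 16 + 25 + 9 + 9
= 68

68


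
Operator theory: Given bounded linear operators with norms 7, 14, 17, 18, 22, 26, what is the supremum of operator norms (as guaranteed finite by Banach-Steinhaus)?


By the Uniform Boundedness Principle, the supremum of norms is finite.
sup_k ||T_k|| = max(7, 14, 17, 18, 22, 26) = 26

26


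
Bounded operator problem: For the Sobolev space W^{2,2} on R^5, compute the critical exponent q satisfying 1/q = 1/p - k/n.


Using the Sobolev embedding formula: 1/q = 1/p - k/n
1/q = 1/2 - 2/5 = 1/10
q = 1/(1/10) = 10

10.0000


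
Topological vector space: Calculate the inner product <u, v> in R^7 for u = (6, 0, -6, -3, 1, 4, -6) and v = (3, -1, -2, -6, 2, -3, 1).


Computing the standard inner product <u, v> = sum u_i * v_i
= 6*3 + 0*-1 + -6*-2 + -3*-6 + 1*2 + 4*-3 + -6*1
= 18 + 0 + 12 + 18 + 2 + -12 + -6
= 32

32


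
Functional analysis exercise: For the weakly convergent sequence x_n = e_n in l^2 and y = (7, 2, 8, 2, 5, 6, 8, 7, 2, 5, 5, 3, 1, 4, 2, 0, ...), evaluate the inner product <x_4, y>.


x_4 = e_4 is the standard basis vector with 1 in position 4.
<x_4, y> = y_4 = 2
As n -> infinity, <x_n, y> -> 0, confirming weak convergence of (x_n) to 0.

2


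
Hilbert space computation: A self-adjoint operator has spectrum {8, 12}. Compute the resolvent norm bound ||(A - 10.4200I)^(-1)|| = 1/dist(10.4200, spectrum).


dist(10.4200, {8, 12}) = min(|10.4200 - 8|, |10.4200 - 12|)
= min(2.4200, 1.5800) = 1.5800
Resolvent bound = 1/1.5800 = 0.6329

0.6329


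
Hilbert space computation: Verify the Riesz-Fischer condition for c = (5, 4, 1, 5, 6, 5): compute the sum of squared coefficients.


sum |c_n|^2 = 5^2 + 4^2 + 1^2 + 5^2 + 6^2 + 5^2
= 25 + 16 + 1 + 25 + 36 + 25
= 128

128


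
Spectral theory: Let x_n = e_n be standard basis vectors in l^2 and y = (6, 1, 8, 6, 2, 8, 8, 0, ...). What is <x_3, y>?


x_3 = e_3 is the standard basis vector with 1 in position 3.
<x_3, y> = y_3 = 8
As n -> infinity, <x_n, y> -> 0, confirming weak convergence of (x_n) to 0.

8


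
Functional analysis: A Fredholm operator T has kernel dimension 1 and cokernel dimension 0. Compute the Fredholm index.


The Fredholm index is defined as ind(T) = dim(ker T) - dim(coker T)
= 1 - 0
= 1

1


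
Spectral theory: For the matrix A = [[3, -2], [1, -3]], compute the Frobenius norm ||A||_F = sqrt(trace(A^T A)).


||A||_F^2 = sum a_ij^2
= 3^2 + (-2)^2 + 1^2 + (-3)^2
= 9 + 4 + 1 + 9 = 23
||A||_F = sqrt(23) = 4.7958

4.7958


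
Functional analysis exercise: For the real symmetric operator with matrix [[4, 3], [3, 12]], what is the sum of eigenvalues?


For a self-adjoint (symmetric) matrix, the eigenvalues are real.
The sum of eigenvalues equals the trace of the matrix.
trace = 4 + 12 = 16

16


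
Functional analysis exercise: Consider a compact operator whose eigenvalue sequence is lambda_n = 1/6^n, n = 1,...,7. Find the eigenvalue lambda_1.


The eigenvalue formula gives lambda_1 = 1/6^1
= 1/6
= 0.1667

0.1667


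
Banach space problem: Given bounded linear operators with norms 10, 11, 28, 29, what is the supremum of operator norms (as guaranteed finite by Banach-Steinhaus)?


By the Uniform Boundedness Principle, the supremum of norms is finite.
sup_k ||T_k|| = max(10, 11, 28, 29) = 29

29


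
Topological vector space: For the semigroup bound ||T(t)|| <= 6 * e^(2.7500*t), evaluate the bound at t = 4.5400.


||T(4.5400)|| <= 6 * exp(2.7500 * 4.5400)
= 6 * exp(12.4850)
= 6 * 264342.2648
= 1.5861e+06

1.5861e+06


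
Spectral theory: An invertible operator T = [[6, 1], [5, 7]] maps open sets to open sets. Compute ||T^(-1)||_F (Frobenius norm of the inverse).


det(T) = 6*7 - 1*5 = 37
T^(-1) = (1/37) * [[7, -1], [-5, 6]] = [[0.1892, -0.0270], [-0.1351, 0.1622]]
||T^(-1)||_F^2 = 0.1892^2 + (-0.0270)^2 + (-0.1351)^2 + 0.1622^2 = 0.0811
||T^(-1)||_F = sqrt(0.0811) = 0.2847

0.2847


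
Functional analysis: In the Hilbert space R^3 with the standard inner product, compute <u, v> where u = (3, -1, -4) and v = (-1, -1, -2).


Computing the standard inner product <u, v> = sum u_i * v_i
= 3*-1 + -1*-1 + -4*-2
= -3 + 1 + 8
= 6

6


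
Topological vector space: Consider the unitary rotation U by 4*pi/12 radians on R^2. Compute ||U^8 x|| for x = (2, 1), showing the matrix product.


U is a rotation by theta = 4*pi/12
U^8 = rotation by 8*theta = 32*pi/12 = 8*pi/12 (mod 2*pi)
cos(8*pi/12) = -0.5000, sin(8*pi/12) = 0.8660
U^8 x = (-0.5000 * 2 - 0.8660 * 1, 0.8660 * 2 + -0.5000 * 1)
= (-1.8660, 1.2321)
||U^8 x|| = sqrt((-1.8660)^2 + 1.2321^2) = sqrt(5.0000) = 2.2361

2.2361


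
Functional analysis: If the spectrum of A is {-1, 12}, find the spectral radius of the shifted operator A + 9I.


Spectrum of A + 9I = {8, 21}
Spectral radius = max |lambda| over the shifted spectrum
= max(8, 21) = 21

21


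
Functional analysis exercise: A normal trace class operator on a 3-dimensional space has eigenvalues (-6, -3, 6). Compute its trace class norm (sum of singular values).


For a normal operator, singular values equal |eigenvalues|.
Trace norm = sum |lambda_i| = 6 + 3 + 6
= 15

15


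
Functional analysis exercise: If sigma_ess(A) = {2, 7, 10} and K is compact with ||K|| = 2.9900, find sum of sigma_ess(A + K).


By Weyl's theorem, the essential spectrum is invariant under compact perturbations.
sigma_ess(A + K) = sigma_ess(A) = {2, 7, 10}
Sum = 2 + 7 + 10 = 19

19


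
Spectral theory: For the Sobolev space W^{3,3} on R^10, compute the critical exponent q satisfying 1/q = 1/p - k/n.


Using the Sobolev embedding formula: 1/q = 1/p - k/n
1/q = 1/3 - 3/10 = 1/30
q = 1/(1/30) = 30

30.0000


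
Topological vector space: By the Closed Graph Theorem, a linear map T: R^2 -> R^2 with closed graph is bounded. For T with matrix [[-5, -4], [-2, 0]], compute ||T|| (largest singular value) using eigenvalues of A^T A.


A^T A = [[29, 20], [20, 16]]
trace(A^T A) = 45, det(A^T A) = 64
discriminant = 45^2 - 4*64 = 1769
Largest eigenvalue of A^T A = (trace + sqrt(disc))/2 = 43.5297
||T|| = sqrt(43.5297) = 6.5977

6.5977


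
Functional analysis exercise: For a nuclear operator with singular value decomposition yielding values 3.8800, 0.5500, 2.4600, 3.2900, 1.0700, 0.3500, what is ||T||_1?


The nuclear norm is the sum of all singular values.
||T||_1 = 3.8800 + 0.5500 + 2.4600 + 3.2900 + 1.0700 + 0.3500
= 11.6000

11.6000


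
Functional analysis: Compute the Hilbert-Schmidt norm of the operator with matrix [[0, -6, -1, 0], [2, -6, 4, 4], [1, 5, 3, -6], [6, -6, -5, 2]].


The Hilbert-Schmidt norm is sqrt(sum of squares of all entries).
Sum of squares = 0^2 + (-6)^2 + (-1)^2 + 0^2 + 2^2 + (-6)^2 + 4^2 + 4^2 + 1^2 + 5^2 + 3^2 + (-6)^2 + 6^2 + (-6)^2 + (-5)^2 + 2^2
= 0 + 36 + 1 + 0 + 4 + 36 + 16 + 16 + 1 + 25 + 9 + 36 + 36 + 36 + 25 + 4 = 281
||T||_HS = sqrt(281) = 16.7631

16.7631


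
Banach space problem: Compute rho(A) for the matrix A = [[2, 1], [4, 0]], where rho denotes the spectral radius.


For a 2x2 matrix, eigenvalues satisfy lambda^2 - (trace)*lambda + det = 0
trace = 2 + 0 = 2
det = 2*0 - 1*4 = -4
discriminant = 2^2 - 4*(-4) = 20
spectral radius = max |eigenvalue| = 3.2361

3.2361


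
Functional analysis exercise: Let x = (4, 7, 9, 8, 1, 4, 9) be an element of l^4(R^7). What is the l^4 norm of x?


The l^4 norm = (sum |x_i|^4)^(1/4)
Sum of 4th powers = 256 + 2401 + 6561 + 4096 + 1 + 256 + 6561 = 20132
||x||_4 = (20132)^(1/4) = 11.9116

11.9116


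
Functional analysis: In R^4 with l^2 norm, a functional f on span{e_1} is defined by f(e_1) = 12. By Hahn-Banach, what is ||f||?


The norm of f is given by ||f|| = sup_{||x||=1} |f(x)|.
On span{e_1}, ||e_1|| = 1, so ||f|| = |f(e_1)| / ||e_1||
= |12| / 1 = 12.0000

12.0000


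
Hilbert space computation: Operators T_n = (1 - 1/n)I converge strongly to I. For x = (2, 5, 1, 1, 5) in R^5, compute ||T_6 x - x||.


T_6 x - x = (1 - 1/6)x - x = -x/6
||x|| = sqrt(56) = 7.4833
||T_6 x - x|| = ||x||/6 = 7.4833/6 = 1.2472

1.2472


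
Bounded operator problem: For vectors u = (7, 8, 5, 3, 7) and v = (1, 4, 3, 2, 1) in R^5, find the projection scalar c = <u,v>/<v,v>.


Computing <u,v> = 7*1 + 8*4 + 5*3 + 3*2 + 7*1 = 67
Computing <v,v> = 1^2 + 4^2 + 3^2 + 2^2 + 1^2 = 31
Projection coefficient = 67/31 = 2.1613

2.1613


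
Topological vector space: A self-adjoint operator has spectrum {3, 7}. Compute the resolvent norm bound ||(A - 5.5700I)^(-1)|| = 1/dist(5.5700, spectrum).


dist(5.5700, {3, 7}) = min(|5.5700 - 3|, |5.5700 - 7|)
= min(2.5700, 1.4300) = 1.4300
Resolvent bound = 1/1.4300 = 0.6993

0.6993


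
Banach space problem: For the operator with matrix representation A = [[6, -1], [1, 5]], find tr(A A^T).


trace(A * A^T) = sum of squares of all entries
= 6^2 + (-1)^2 + 1^2 + 5^2
= 36 + 1 + 1 + 25
= 63

63


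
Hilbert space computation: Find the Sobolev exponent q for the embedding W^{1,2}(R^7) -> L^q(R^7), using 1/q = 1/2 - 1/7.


Using the Sobolev embedding formula: 1/q = 1/p - k/n
1/q = 1/2 - 1/7 = 5/14
q = 1/(5/14) = 14/5 = 2.8000

2.8000
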